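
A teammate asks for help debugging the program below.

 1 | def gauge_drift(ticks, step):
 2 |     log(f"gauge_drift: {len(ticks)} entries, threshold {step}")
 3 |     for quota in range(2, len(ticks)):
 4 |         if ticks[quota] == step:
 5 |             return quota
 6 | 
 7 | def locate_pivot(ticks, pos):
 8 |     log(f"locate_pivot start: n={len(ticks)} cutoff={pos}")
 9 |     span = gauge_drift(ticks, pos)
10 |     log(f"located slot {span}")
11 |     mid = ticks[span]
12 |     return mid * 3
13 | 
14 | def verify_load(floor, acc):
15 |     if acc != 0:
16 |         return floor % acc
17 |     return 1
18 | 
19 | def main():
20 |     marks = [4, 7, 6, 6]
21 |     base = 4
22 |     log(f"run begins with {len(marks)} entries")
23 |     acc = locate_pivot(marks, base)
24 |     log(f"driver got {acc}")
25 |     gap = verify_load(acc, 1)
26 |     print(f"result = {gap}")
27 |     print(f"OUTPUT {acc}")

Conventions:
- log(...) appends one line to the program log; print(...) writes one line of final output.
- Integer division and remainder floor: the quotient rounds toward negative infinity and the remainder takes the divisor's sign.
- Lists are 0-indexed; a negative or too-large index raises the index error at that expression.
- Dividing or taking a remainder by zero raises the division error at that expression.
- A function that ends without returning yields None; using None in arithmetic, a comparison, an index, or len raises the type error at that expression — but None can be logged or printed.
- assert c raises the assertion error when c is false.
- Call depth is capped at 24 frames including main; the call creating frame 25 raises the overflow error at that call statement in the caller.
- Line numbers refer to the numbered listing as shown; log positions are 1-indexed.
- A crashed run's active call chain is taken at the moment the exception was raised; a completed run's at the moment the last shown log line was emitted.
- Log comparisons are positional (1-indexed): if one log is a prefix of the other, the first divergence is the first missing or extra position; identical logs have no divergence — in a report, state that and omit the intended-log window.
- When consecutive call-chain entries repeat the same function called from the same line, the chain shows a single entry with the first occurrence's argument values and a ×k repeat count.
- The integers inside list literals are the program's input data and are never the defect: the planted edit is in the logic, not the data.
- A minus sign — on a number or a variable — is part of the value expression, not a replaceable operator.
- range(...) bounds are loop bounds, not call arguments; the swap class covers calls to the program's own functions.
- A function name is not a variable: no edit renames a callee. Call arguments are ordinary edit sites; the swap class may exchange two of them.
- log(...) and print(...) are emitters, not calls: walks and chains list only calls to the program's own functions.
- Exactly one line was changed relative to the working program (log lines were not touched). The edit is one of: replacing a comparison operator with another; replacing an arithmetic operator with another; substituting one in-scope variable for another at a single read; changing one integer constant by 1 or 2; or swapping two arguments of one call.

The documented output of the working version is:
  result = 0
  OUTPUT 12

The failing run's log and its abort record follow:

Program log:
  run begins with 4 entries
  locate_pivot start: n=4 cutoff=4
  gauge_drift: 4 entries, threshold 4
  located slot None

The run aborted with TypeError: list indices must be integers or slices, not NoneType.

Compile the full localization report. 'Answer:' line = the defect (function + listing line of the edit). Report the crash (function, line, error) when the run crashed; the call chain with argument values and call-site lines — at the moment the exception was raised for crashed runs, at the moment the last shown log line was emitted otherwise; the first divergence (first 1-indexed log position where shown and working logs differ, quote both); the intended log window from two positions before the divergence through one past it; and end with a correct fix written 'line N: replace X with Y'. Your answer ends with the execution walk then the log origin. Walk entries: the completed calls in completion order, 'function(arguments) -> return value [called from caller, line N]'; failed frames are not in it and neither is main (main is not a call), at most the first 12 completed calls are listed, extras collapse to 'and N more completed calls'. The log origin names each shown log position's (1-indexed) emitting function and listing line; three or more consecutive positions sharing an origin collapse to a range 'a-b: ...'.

Answer: the defect is in gauge_drift at line 3.
The tell: At log position 4 the runs split — shown 'located slot None', but the working version logs 'located slot 0'.
Crash: locate_pivot, line 11, TypeError.
Call chain: main -> locate_pivot([4, 7, 6, 6], 4) (called at line 23).
First divergence: position 4; shown 'located slot None' vs intended 'located slot 0'.
Intended log window:
  2: locate_pivot start: n=4 cutoff=4
  3: gauge_drift: 4 entries, threshold 4
  4: located slot 0
  5: driver got 12
Execution walk:
  gauge_drift([4, 7, 6, 6], 4) -> None  [called from locate_pivot, line 9]
Log origins:
  1: from main, line 22
  2: from locate_pivot, line 8
  3: from gauge_drift, line 2
  4: from locate_pivot, line 10
A correct fix: line 3: replace `2` with `0`.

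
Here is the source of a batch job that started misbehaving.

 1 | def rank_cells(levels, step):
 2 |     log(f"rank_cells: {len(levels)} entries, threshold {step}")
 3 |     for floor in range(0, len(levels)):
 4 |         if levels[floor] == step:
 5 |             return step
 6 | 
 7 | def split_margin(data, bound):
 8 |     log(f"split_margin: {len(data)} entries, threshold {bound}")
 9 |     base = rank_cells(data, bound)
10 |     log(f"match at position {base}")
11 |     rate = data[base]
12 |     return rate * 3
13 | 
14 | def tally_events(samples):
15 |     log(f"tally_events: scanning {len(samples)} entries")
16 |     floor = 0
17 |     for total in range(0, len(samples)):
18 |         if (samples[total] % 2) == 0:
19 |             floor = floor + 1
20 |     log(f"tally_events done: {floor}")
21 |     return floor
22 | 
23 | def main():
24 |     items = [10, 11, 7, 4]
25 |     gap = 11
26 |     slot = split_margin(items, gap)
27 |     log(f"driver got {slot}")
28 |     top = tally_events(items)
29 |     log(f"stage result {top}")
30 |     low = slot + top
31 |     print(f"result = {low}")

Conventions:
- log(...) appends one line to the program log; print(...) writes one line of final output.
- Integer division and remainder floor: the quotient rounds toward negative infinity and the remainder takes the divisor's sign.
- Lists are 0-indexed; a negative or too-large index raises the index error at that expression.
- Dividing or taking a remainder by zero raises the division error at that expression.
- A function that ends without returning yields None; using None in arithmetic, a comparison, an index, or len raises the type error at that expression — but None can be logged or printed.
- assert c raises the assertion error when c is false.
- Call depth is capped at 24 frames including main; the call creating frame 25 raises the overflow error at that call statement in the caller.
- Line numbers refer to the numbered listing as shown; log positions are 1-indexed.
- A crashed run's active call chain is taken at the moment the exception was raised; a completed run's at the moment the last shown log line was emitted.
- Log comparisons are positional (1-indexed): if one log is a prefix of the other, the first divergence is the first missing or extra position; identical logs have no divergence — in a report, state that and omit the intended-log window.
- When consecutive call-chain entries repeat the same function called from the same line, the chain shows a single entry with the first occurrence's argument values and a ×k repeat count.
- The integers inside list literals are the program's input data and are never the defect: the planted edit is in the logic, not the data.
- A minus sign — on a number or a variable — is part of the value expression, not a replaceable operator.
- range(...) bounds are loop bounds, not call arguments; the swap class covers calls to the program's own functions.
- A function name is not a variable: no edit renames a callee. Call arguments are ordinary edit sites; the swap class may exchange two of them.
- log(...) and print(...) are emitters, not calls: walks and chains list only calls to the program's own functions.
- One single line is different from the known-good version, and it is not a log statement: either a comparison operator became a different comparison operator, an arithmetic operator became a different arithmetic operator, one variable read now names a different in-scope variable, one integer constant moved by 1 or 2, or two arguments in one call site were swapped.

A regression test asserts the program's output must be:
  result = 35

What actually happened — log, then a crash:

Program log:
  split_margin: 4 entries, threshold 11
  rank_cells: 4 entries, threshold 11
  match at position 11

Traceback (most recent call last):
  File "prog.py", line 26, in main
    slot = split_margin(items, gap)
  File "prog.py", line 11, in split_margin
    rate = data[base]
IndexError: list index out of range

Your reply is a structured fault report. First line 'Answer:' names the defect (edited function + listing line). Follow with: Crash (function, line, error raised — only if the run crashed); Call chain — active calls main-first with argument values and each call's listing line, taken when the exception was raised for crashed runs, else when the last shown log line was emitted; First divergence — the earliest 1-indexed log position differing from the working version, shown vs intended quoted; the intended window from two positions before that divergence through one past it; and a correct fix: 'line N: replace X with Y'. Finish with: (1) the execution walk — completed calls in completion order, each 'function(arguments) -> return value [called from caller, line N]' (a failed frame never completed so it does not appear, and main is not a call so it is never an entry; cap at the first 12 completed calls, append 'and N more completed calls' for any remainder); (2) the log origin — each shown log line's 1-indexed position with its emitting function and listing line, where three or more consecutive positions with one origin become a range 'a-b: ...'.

Answer: the defect is in rank_cells at line 5.
Key observation: The log first diverges at position 3: the faulty run prints 'match at position 11' where the working version prints 'match at position 1'.
Crash: split_margin, line 11, IndexError.
Call chain: main -> split_margin([10, 11, 7, 4], 11) (called at line 26).
First divergence: position 3; shown 'match at position 11' vs intended 'match at position 1'.
Intended log window:
  1: split_margin: 4 entries, threshold 11
  2: rank_cells: 4 entries, threshold 11
  3: match at position 1
  4: driver got 33
Execution walk:
  rank_cells([10, 11, 7, 4], 11) -> 11  [called from split_margin, line 9]
Origin of each log line:
  1 — split_margin, line 8
  2 — rank_cells, line 2
  3 — split_margin, line 10
A correct fix: line 5: replace `step` with `floor`.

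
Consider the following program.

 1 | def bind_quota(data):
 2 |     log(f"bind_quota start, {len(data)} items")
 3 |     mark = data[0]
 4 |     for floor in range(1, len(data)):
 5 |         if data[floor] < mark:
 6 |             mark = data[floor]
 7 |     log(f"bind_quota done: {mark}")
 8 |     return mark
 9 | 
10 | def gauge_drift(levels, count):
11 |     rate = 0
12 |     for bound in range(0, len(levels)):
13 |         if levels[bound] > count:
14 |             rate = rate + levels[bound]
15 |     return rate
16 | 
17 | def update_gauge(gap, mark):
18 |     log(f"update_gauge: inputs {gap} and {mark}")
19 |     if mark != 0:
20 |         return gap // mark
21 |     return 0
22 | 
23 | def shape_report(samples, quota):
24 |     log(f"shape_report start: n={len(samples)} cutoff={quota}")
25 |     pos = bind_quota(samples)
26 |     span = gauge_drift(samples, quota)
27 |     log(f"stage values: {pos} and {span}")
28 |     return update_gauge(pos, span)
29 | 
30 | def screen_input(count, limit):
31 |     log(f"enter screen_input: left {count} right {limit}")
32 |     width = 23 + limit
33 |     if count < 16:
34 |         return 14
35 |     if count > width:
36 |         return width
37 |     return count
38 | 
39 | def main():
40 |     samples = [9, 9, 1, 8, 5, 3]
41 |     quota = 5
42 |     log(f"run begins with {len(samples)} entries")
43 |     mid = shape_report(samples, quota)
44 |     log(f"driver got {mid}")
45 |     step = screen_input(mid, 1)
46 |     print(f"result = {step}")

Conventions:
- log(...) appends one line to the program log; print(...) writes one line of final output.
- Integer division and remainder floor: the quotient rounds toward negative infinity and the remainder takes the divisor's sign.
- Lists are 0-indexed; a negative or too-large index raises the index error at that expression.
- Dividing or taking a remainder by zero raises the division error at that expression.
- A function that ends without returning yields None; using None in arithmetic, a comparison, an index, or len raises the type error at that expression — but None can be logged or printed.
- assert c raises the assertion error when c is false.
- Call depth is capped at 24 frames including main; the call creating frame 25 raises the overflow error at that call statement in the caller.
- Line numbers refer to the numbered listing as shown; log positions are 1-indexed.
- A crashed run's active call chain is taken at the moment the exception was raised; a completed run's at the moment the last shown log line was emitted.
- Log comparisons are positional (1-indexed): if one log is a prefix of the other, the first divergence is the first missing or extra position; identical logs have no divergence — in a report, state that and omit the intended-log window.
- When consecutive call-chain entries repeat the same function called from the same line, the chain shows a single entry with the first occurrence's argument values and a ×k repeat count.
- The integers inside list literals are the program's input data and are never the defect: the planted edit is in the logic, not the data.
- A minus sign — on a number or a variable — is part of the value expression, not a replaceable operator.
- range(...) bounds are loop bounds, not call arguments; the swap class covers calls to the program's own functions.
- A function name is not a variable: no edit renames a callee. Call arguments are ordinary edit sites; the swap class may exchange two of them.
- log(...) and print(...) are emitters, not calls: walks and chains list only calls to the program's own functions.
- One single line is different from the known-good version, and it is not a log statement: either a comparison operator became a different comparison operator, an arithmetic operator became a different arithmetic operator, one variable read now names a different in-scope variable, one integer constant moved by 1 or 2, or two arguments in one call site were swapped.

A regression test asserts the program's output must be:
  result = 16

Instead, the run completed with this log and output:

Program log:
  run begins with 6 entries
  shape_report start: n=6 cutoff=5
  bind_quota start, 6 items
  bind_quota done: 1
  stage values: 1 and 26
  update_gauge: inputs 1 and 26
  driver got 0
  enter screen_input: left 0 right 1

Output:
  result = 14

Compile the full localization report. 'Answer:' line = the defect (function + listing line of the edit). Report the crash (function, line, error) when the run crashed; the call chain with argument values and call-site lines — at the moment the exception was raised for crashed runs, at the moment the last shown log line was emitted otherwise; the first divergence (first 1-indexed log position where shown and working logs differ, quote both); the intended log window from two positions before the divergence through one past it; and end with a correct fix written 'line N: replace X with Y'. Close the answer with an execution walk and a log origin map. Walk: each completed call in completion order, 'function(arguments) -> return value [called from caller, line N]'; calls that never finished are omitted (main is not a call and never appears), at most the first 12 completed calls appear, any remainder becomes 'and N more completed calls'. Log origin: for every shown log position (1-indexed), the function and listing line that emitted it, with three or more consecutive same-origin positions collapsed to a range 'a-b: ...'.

Answer: the defect is in screen_input at line 34.
The tell: The two runs log identically and part ways only at the printed values.
Call chain: main -> screen_input(0, 1) (called at line 45).
First divergence: there is none — every log position agrees.
Execution walk:
  bind_quota([9, 9, 1, 8, 5, 3]) -> 1  [called from shape_report, line 25]
  gauge_drift([9, 9, 1, 8, 5, 3], 5) -> 26  [called from shape_report, line 26]
  update_gauge(1, 26) -> 0  [called from shape_report, line 28]
  shape_report([9, 9, 1, 8, 5, 3], 5) -> 0  [called from main, line 43]
  screen_input(0, 1) -> 14  [called from main, line 45]
Origin of each log line:
  1: from main, line 42
  2: from shape_report, line 24
  3: from bind_quota, line 2
  4: from bind_quota, line 7
  5: from shape_report, line 27
  6: from update_gauge, line 18
  7: from main, line 44
  8: from screen_input, line 31
A correct fix: line 34: replace `14` with `16`.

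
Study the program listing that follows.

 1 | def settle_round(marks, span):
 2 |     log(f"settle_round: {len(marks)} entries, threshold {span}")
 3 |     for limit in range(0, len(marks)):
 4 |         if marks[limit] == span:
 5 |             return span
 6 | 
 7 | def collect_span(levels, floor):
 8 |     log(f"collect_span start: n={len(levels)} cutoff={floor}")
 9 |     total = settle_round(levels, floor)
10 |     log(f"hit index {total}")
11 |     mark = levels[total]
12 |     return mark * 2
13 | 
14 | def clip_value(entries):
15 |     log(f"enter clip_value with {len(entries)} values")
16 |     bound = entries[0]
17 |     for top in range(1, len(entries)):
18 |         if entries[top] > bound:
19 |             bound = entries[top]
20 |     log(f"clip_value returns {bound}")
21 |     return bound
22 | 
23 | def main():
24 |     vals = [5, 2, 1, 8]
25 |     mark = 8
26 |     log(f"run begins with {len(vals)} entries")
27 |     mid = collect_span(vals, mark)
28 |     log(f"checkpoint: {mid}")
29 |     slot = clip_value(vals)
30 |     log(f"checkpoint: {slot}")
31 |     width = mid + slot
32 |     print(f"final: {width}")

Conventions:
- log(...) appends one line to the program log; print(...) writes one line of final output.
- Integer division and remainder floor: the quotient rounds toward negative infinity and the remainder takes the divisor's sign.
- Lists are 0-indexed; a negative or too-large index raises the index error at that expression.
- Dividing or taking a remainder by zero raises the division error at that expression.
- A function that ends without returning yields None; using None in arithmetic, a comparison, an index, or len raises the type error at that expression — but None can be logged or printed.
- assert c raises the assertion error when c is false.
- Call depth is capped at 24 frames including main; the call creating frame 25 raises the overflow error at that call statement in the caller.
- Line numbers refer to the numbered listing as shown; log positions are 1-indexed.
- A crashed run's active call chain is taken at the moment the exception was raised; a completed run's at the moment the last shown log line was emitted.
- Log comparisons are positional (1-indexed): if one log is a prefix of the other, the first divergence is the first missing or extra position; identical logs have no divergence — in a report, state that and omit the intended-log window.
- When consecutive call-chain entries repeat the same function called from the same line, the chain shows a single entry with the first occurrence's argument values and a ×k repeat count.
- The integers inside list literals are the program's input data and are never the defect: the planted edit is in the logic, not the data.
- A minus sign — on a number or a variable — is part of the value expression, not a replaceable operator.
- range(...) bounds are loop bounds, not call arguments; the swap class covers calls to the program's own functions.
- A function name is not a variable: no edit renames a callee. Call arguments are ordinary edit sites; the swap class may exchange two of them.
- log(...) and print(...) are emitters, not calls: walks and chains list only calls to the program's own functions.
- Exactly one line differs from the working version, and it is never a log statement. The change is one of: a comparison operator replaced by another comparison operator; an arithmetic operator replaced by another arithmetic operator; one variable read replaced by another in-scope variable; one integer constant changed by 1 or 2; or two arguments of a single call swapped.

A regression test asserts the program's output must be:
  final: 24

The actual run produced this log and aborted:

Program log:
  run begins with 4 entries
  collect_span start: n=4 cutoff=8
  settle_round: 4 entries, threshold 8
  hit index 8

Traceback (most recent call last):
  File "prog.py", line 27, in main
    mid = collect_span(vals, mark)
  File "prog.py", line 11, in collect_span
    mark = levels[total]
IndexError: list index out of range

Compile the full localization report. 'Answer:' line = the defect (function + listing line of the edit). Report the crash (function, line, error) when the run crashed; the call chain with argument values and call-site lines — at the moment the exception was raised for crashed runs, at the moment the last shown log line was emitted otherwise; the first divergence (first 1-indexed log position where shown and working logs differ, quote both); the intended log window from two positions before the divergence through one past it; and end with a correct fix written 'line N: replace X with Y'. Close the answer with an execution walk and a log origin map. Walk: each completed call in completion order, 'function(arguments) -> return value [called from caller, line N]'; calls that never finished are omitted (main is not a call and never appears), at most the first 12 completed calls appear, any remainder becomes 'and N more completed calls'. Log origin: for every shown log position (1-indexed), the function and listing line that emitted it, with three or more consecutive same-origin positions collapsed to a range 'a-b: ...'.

Answer: the defect is in settle_round at line 5.
Core observation: At log position 4 the runs split — shown 'hit index 8', but the working version logs 'hit index 3'.
Crash: collect_span, line 11, IndexError.
Call chain: main -> collect_span([5, 2, 1, 8], 8) (called at line 27).
First divergence: position 4; shown 'hit index 8' vs intended 'hit index 3'.
Intended log window:
  2: collect_span start: n=4 cutoff=8
  3: settle_round: 4 entries, threshold 8
  4: hit index 3
  5: checkpoint: 16
Execution walk:
  settle_round([5, 2, 1, 8], 8) -> 8  [called from collect_span, line 9]
Origin of each log line:
  1: logged in main at line 26
  2: logged in collect_span at line 8
  3: logged in settle_round at line 2
  4: logged in collect_span at line 10
A correct fix: line 5: replace `span` with `limit`.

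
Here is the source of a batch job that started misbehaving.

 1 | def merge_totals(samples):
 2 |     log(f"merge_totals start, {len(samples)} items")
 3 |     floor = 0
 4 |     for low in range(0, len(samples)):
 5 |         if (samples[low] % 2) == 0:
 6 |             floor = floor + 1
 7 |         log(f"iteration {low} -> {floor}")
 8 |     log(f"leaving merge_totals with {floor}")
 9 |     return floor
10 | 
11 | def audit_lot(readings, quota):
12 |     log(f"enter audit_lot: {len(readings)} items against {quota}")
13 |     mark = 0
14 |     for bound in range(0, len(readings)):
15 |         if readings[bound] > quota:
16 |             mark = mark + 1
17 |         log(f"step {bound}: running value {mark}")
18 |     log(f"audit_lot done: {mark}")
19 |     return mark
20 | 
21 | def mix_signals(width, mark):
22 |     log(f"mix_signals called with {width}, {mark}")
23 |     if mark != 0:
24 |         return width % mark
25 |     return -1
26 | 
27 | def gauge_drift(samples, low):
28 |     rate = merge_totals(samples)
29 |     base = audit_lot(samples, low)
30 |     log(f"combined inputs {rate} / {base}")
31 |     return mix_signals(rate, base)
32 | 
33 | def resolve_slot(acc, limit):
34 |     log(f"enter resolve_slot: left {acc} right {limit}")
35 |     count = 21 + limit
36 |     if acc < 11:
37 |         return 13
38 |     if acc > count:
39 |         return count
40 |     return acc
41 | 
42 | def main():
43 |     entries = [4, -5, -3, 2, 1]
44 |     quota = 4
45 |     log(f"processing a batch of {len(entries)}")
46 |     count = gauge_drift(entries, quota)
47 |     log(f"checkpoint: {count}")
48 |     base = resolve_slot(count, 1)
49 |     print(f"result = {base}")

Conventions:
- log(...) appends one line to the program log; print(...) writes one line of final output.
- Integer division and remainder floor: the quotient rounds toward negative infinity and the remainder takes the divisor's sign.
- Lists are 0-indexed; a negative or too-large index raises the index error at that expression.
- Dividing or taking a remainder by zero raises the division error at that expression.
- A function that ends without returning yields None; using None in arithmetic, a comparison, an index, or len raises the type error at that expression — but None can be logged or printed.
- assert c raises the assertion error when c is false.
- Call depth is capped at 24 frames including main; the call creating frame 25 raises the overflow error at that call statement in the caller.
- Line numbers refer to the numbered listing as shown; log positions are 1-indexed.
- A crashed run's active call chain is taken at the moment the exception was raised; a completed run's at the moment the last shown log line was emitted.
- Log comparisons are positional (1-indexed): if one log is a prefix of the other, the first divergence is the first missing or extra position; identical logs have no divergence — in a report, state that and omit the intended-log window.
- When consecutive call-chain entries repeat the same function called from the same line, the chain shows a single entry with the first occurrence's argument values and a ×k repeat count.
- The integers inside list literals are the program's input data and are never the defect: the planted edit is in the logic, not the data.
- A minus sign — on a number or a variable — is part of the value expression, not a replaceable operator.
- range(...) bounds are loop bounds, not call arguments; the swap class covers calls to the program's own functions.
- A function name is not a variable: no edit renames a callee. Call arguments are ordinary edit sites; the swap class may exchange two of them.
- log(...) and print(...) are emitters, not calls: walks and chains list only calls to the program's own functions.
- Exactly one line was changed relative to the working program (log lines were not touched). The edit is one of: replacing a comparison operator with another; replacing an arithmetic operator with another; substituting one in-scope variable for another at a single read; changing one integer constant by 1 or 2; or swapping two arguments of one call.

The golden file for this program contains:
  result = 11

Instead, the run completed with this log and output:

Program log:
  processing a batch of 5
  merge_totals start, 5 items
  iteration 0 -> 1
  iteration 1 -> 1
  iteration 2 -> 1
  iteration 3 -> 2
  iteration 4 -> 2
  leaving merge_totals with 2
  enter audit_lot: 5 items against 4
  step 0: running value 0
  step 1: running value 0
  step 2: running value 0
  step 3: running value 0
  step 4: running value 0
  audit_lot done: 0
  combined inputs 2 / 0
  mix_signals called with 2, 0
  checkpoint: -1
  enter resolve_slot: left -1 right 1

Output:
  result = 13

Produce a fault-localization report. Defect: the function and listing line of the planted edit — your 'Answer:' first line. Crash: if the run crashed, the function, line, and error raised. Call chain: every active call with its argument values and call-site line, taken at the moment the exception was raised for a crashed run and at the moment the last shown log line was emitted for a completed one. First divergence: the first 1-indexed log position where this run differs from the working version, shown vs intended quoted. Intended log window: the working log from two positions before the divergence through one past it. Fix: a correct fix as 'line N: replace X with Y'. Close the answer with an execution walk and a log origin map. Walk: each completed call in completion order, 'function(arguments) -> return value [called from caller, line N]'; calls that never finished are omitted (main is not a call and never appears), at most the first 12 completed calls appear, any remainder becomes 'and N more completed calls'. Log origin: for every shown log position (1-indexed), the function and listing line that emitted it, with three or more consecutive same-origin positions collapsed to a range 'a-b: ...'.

Answer: the defect is in resolve_slot at line 37.
Core observation: No log line changed; the fault shows up purely in the output.
Call chain: main -> resolve_slot(-1, 1) (called at line 48).
First divergence: none; the two logs match at every position.
Execution walk:
  merge_totals([4, -5, -3, 2, 1]) -> 2  [called from gauge_drift, line 28]
  audit_lot([4, -5, -3, 2, 1], 4) -> 0  [called from gauge_drift, line 29]
  mix_signals(2, 0) -> -1  [called from gauge_drift, line 31]
  gauge_drift([4, -5, -3, 2, 1], 4) -> -1  [called from main, line 46]
  resolve_slot(-1, 1) -> 13  [called from main, line 48]
Log origin:
  1: from main, line 45
  2: from merge_totals, line 2
  3-7: from merge_totals, line 7
  8: from merge_totals, line 8
  9: from audit_lot, line 12
  10-14: from audit_lot, line 17
  15: from audit_lot, line 18
  16: from gauge_drift, line 30
  17: from mix_signals, line 22
  18: from main, line 47
  19: from resolve_slot, line 34
A correct fix: line 37: replace `13` with `11`.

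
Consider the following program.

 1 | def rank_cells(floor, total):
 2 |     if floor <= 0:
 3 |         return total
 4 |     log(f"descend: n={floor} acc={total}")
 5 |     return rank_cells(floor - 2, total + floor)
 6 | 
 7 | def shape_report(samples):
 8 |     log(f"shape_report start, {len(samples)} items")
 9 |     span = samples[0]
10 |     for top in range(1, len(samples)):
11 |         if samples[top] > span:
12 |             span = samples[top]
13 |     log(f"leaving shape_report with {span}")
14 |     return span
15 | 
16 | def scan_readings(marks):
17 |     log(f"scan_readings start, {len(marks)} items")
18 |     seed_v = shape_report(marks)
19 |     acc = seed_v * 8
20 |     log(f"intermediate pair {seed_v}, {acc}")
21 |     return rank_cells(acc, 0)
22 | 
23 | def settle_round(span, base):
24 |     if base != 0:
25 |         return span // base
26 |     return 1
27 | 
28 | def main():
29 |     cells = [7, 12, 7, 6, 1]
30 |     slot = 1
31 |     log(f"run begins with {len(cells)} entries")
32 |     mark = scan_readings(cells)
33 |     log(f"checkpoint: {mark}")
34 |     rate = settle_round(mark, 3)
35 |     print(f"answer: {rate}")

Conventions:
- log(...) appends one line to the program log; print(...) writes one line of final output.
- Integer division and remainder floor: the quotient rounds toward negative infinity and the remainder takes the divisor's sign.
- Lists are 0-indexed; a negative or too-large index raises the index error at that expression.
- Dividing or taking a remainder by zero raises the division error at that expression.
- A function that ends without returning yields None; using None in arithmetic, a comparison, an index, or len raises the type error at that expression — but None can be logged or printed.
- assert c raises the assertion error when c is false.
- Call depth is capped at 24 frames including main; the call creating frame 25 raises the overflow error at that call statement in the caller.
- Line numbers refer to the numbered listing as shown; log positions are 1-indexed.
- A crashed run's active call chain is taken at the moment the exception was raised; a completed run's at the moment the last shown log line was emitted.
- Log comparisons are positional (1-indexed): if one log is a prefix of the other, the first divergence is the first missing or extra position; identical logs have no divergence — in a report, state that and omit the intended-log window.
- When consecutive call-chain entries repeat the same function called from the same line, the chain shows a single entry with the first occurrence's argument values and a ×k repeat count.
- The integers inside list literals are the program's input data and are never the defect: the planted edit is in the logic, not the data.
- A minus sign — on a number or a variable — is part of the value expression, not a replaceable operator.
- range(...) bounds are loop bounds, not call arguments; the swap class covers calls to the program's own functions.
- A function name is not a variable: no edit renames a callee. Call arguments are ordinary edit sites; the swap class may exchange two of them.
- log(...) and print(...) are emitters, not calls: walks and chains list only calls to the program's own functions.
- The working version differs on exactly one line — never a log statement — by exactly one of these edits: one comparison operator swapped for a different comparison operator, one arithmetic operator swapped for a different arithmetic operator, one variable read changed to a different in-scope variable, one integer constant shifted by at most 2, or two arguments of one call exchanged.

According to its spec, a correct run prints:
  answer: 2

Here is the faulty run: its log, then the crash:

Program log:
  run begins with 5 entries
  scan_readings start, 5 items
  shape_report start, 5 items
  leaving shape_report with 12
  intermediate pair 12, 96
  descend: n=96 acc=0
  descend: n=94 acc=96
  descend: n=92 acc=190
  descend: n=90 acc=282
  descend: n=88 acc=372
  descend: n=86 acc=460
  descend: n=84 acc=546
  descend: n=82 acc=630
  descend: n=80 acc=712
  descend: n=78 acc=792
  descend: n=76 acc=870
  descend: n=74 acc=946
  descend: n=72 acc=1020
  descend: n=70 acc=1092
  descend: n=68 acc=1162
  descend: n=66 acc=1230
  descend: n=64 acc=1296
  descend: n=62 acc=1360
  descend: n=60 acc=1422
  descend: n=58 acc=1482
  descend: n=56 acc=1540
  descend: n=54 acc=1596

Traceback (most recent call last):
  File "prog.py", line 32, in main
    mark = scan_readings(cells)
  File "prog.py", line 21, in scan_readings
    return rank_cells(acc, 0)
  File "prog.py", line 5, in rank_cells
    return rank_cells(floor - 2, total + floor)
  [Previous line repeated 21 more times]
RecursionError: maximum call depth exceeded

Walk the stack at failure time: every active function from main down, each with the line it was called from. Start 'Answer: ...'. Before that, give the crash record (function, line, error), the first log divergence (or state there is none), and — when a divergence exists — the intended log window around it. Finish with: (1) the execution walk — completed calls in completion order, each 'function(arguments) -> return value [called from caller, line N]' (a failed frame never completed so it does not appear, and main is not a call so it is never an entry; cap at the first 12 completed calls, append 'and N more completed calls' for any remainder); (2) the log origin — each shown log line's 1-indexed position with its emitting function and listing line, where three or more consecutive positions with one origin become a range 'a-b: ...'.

Answer: main -> scan_readings (called at line 32) -> rank_cells (called at line 21) -> rank_cells (called at line 5) ×21.
Key fact: Position 5 is the first bad log line: 'intermediate pair 12, 96' should read 'intermediate pair 12, 4'.
Crash: rank_cells, line 5, RecursionError.
First divergence: position 5 — shown 'intermediate pair 12, 96', intended 'intermediate pair 12, 4'.
Intended log window:
  3: shape_report start, 5 items
  4: leaving shape_report with 12
  5: intermediate pair 12, 4
  6: descend: n=4 acc=0
Execution walk:
  shape_report([7, 12, 7, 6, 1]) -> 12  [called from scan_readings, line 18]
Log origin:
  1: emitted by main (line 31)
  2: emitted by scan_readings (line 17)
  3: emitted by shape_report (line 8)
  4: emitted by shape_report (line 13)
  5: emitted by scan_readings (line 20)
  6-27: emitted by rank_cells (line 4)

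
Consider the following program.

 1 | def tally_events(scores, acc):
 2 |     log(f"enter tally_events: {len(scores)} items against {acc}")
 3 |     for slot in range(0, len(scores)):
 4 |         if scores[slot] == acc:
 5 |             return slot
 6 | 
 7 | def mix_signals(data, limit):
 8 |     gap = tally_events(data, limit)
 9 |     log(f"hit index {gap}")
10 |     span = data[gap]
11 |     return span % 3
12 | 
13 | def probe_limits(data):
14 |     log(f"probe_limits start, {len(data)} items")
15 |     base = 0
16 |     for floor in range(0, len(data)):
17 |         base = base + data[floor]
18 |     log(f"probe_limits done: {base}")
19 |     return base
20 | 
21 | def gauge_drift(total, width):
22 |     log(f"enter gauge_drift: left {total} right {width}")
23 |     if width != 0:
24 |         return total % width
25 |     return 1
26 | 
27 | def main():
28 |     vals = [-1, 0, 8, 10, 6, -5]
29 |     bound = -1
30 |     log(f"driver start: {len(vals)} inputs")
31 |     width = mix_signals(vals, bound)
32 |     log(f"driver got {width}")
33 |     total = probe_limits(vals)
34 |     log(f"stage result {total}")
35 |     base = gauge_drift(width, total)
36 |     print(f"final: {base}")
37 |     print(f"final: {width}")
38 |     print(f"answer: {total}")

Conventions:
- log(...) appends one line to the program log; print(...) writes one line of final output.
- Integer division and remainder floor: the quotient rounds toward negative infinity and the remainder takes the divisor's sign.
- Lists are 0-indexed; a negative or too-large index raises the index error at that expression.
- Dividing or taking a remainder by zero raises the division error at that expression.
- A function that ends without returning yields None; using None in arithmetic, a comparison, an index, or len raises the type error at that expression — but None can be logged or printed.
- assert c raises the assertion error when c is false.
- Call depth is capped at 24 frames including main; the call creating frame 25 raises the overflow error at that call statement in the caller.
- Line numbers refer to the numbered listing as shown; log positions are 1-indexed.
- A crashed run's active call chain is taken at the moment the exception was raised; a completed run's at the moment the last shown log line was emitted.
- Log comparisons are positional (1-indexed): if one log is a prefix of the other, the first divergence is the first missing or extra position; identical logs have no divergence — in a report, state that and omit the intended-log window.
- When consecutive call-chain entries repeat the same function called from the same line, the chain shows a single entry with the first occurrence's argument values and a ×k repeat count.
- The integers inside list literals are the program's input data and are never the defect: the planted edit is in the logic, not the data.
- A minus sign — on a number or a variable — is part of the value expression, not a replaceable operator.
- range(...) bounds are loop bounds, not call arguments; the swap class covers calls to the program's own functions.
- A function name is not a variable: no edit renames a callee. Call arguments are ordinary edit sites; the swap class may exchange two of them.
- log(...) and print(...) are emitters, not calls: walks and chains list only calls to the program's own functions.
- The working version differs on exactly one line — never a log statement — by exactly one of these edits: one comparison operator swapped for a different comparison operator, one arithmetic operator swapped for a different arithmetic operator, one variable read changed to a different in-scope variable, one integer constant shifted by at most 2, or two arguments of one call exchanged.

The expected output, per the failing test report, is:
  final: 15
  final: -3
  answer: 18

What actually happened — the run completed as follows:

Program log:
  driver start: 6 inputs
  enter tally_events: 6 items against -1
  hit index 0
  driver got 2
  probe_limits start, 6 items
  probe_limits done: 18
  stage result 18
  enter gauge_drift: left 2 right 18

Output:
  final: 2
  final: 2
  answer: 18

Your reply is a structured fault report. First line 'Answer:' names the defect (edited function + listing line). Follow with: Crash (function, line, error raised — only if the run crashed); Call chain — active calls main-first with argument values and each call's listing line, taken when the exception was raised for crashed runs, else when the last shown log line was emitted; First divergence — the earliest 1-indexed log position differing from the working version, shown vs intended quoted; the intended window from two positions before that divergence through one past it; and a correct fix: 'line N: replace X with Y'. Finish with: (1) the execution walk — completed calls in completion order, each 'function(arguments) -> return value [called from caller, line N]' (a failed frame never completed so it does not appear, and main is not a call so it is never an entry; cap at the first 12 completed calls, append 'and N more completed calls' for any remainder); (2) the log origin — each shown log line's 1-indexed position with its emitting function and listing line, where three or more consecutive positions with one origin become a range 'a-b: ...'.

Answer: the defect is in mix_signals at line 11.
Core observation: Log line 4 is where behavior first shows: 'driver got 2' appears instead of 'driver got -3'.
Call chain: main -> gauge_drift(2, 18) (called at line 35).
First divergence: position 4 — the shown line 'driver got 2' should read 'driver got -3'.
Intended log window:
  2: enter tally_events: 6 items against -1
  3: hit index 0
  4: driver got -3
  5: probe_limits start, 6 items
Execution walk:
  tally_events([-1, 0, 8, 10, 6, -5], -1) -> 0  [called from mix_signals, line 8]
  mix_signals([-1, 0, 8, 10, 6, -5], -1) -> 2  [called from main, line 31]
  probe_limits([-1, 0, 8, 10, 6, -5]) -> 18  [called from main, line 33]
  gauge_drift(2, 18) -> 2  [called from main, line 35]
Origin of each log line:
  1: from main, line 30
  2: from tally_events, line 2
  3: from mix_signals, line 9
  4: from main, line 32
  5: from probe_limits, line 14
  6: from probe_limits, line 18
  7: from main, line 34
  8: from gauge_drift, line 22
A correct fix: line 11: replace `%` with `*`.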